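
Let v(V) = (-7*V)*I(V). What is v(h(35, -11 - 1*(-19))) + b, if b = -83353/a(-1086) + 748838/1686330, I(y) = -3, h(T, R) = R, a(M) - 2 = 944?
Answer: 64076395249/797634090 ≈ 80.333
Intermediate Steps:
a(M) = 946 (a(M) = 2 + 944 = 946)
v(V) = 21*V (v(V) = -7*V*(-3) = 21*V)
b = -69926131871/797634090 (b = -83353/946 + 748838/1686330 = -83353*1/946 + 748838*(1/1686330) = -83353/946 + 374419/843165 = -69926131871/797634090 ≈ -87.667)
v(h(35, -11 - 1*(-19))) + b = 21*(-11 - 1*(-19)) - 69926131871/797634090 = 21*(-11 + 19) - 69926131871/797634090 = 21*8 - 69926131871/797634090 = 168 - 69926131871/797634090 = 64076395249/797634090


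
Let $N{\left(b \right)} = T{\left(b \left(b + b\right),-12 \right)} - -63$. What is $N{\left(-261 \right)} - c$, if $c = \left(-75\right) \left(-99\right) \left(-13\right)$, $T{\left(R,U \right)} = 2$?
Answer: $96590$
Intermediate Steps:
$N{\left(b \right)} = 65$ ($N{\left(b \right)} = 2 - -63 = 2 + 63 = 65$)
$c = -96525$ ($c = 7425 \left(-13\right) = -96525$)
$N{\left(-261 \right)} - c = 65 - -96525 = 65 + 96525 = 96590$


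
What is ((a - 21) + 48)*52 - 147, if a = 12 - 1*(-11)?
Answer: 2453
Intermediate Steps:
a = 23 (a = 12 + 11 = 23)
((a - 21) + 48)*52 - 147 = ((23 - 21) + 48)*52 - 147 = (2 + 48)*52 - 147 = 50*52 - 147 = 2600 - 147 = 2453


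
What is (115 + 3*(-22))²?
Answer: 2401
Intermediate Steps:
(115 + 3*(-22))² = (115 - 66)² = 49² = 2401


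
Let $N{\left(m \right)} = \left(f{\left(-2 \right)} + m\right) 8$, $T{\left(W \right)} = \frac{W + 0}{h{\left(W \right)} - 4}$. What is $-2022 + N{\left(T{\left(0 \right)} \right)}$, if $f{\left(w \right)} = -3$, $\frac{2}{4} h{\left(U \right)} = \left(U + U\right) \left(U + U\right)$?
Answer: $-2046$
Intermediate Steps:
$h{\left(U \right)} = 8 U^{2}$ ($h{\left(U \right)} = 2 \left(U + U\right) \left(U + U\right) = 2 \cdot 2 U 2 U = 2 \cdot 4 U^{2} = 8 U^{2}$)
$T{\left(W \right)} = \frac{W}{-4 + 8 W^{2}}$ ($T{\left(W \right)} = \frac{W + 0}{8 W^{2} - 4} = \frac{W}{-4 + 8 W^{2}}$)
$N{\left(m \right)} = -24 + 8 m$ ($N{\left(m \right)} = \left(-3 + m\right) 8 = -24 + 8 m$)
$-2022 + N{\left(T{\left(0 \right)} \right)} = -2022 - \left(24 - 8 \cdot \frac{1}{4} \cdot 0 \frac{1}{-1 + 2 \cdot 0^{2}}\right) = -2022 - \left(24 - 8 \cdot \frac{1}{4} \cdot 0 \frac{1}{-1 + 2 \cdot 0}\right) = -2022 - \left(24 - 8 \cdot \frac{1}{4} \cdot 0 \frac{1}{-1 + 0}\right) = -2022 - \left(24 - 8 \cdot \frac{1}{4} \cdot 0 \frac{1}{-1}\right) = -2022 - \left(24 - 8 \cdot \frac{1}{4} \cdot 0 \left(-1\right)\right) = -2022 + \left(-24 + 8 \cdot 0\right) = -2022 + \left(-24 + 0\right) = -2022 - 24 = -2046$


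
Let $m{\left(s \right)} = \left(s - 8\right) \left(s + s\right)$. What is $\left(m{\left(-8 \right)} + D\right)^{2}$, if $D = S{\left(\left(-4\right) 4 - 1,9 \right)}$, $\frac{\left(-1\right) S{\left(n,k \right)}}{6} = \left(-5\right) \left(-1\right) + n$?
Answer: $107584$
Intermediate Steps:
$m{\left(s \right)} = 2 s \left(-8 + s\right)$ ($m{\left(s \right)} = \left(-8 + s\right) 2 s = 2 s \left(-8 + s\right)$)
$S{\left(n,k \right)} = -30 - 6 n$ ($S{\left(n,k \right)} = - 6 \left(\left(-5\right) \left(-1\right) + n\right) = - 6 \left(5 + n\right) = -30 - 6 n$)
$D = 72$ ($D = -30 - 6 \left(\left(-4\right) 4 - 1\right) = -30 - 6 \left(-16 - 1\right) = -30 - -102 = -30 + 102 = 72$)
$\left(m{\left(-8 \right)} + D\right)^{2} = \left(2 \left(-8\right) \left(-8 - 8\right) + 72\right)^{2} = \left(2 \left(-8\right) \left(-16\right) + 72\right)^{2} = \left(256 + 72\right)^{2} = 328^{2} = 107584$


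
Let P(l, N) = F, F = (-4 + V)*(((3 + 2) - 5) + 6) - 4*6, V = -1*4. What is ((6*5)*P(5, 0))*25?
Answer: -54000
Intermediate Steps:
V = -4
F = -72 (F = (-4 - 4)*(((3 + 2) - 5) + 6) - 4*6 = -8*((5 - 5) + 6) - 24 = -8*(0 + 6) - 24 = -8*6 - 24 = -48 - 24 = -72)
P(l, N) = -72
((6*5)*P(5, 0))*25 = ((6*5)*(-72))*25 = (30*(-72))*25 = -2160*25 = -54000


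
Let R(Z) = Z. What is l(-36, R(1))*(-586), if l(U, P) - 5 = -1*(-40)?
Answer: -26370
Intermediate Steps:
l(U, P) = 45 (l(U, P) = 5 - 1*(-40) = 5 + 40 = 45)
l(-36, R(1))*(-586) = 45*(-586) = -26370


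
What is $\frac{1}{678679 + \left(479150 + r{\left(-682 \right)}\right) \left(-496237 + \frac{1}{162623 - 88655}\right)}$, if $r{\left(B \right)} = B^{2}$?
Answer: $- \frac{12328}{5776691448939573} \approx -2.1341 \cdot 10^{-12}$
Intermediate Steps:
$\frac{1}{678679 + \left(479150 + r{\left(-682 \right)}\right) \left(-496237 + \frac{1}{162623 - 88655}\right)} = \frac{1}{678679 + \left(479150 + \left(-682\right)^{2}\right) \left(-496237 + \frac{1}{162623 - 88655}\right)} = \frac{1}{678679 + \left(479150 + 465124\right) \left(-496237 + \frac{1}{73968}\right)} = \frac{1}{678679 + 944274 \left(-496237 + \frac{1}{73968}\right)} = \frac{1}{678679 + 944274 \left(- \frac{36705658415}{73968}\right)} = \frac{1}{678679 - \frac{5776699815694285}{12328}} = \frac{1}{- \frac{5776691448939573}{12328}} = - \frac{12328}{5776691448939573}$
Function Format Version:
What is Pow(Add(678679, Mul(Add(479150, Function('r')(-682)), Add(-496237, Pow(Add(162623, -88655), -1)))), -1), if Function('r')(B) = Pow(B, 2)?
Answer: Rational(-12328, 5776691448939573) ≈ -2.1341e-12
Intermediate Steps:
Pow(Add(678679, Mul(Add(479150, Function('r')(-682)), Add(-496237, Pow(Add(162623, -88655), -1)))), -1) = Pow(Add(678679, Mul(Add(479150, Pow(-682, 2)), Add(-496237, Pow(Add(162623, -88655), -1)))), -1) = Pow(Add(678679, Mul(Add(479150, 465124), Add(-496237, Pow(73968, -1)))), -1) = Pow(Add(678679, Mul(944274, Add(-496237, Rational(1, 73968)))), -1) = Pow(Add(678679, Mul(944274, Rational(-36705658415, 73968))), -1) = Pow(Add(678679, Rational(-5776699815694285, 12328)), -1) = Pow(Rational(-5776691448939573, 12328), -1) = Rational(-12328, 5776691448939573)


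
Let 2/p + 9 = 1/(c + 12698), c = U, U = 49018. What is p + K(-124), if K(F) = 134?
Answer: 74305930/555443 ≈ 133.78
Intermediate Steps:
c = 49018
p = -123432/555443 (p = 2/(-9 + 1/(49018 + 12698)) = 2/(-9 + 1/61716) = 2/(-555443/61716) = 2*(-61716/555443) = -123432/555443 ≈ -0.22222)
p + K(-124) = -123432/555443 + 134 = 74305930/555443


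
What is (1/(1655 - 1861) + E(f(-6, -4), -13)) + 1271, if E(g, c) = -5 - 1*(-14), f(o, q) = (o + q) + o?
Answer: 263679/206 ≈ 1280.0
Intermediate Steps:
f(o, q) = q + 2*o
E(g, c) = 9 (E(g, c) = -5 + 14 = 9)
(1/(1655 - 1861) + E(f(-6, -4), -13)) + 1271 = (1/(1655 - 1861) + 9) + 1271 = (1/(-206) + 9) + 1271 = (-1/206 + 9) + 1271 = 1853/206 + 1271 = 263679/206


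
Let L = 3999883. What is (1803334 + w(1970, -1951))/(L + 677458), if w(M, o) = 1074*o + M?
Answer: -290070/4677341 ≈ -0.062016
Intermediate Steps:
w(M, o) = M + 1074*o
(1803334 + w(1970, -1951))/(L + 677458) = (1803334 + (1970 + 1074*(-1951)))/(3999883 + 677458) = (1803334 + (1970 - 2095374))/4677341 = (1803334 - 2093404)*(1/4677341) = -290070*1/4677341 = -290070/4677341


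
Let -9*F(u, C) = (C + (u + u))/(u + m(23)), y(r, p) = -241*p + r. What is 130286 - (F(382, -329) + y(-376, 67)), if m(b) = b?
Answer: 35674616/243 ≈ 1.4681e+5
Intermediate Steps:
y(r, p) = r - 241*p
F(u, C) = -(C + 2*u)/(9*(23 + u)) (F(u, C) = -(C + (u + u))/(9*(u + 23)) = -(C + 2*u)/(9*(23 + u)))
130286 - (F(382, -329) + y(-376, 67)) = 130286 - ((-1*(-329) - 2*382)/(9*(23 + 382)) + (-376 - 241*67)) = 130286 - ((⅑)*(329 - 764)/405 + (-376 - 16147)) = 130286 - ((⅑)*(1/405)*(-435) - 16523) = 130286 - (-29/243 - 16523) = 130286 - 1*(-4015118/243) = 130286 + 4015118/243 = 35674616/243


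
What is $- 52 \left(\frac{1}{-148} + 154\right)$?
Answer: $- \frac{296283}{37} \approx -8007.6$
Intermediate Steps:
$- 52 \left(\frac{1}{-148} + 154\right) = - 52 \left(- \frac{1}{148} + 154\right) = \left(-52\right) \frac{22791}{148} = - \frac{296283}{37}$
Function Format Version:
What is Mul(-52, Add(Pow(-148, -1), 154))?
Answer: Rational(-296283, 37) ≈ -8007.6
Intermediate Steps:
Mul(-52, Add(Pow(-148, -1), 154)) = Mul(-52, Add(Rational(-1, 148), 154)) = Mul(-52, Rational(22791, 148)) = Rational(-296283, 37)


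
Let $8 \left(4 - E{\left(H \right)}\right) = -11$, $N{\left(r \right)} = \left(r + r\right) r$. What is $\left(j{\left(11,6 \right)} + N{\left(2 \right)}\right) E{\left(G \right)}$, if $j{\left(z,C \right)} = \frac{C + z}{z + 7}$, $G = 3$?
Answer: $\frac{6923}{144} \approx 48.076$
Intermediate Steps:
$j{\left(z,C \right)} = \frac{C + z}{7 + z}$
$N{\left(r \right)} = 2 r^{2}$ ($N{\left(r \right)} = 2 r r = 2 r^{2}$)
$E{\left(H \right)} = \frac{43}{8}$ ($E{\left(H \right)} = 4 - - \frac{11}{8} = 4 + \frac{11}{8} = \frac{43}{8}$)
$\left(j{\left(11,6 \right)} + N{\left(2 \right)}\right) E{\left(G \right)} = \left(\frac{6 + 11}{7 + 11} + 2 \cdot 2^{2}\right) \frac{43}{8} = \left(\frac{1}{18} \cdot 17 + 2 \cdot 4\right) \frac{43}{8} = \left(\frac{1}{18} \cdot 17 + 8\right) \frac{43}{8} = \left(\frac{17}{18} + 8\right) \frac{43}{8} = \frac{161}{18} \cdot \frac{43}{8} = \frac{6923}{144}$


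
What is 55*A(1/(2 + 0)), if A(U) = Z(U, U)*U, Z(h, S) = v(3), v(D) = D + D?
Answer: 165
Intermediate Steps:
v(D) = 2*D
Z(h, S) = 6 (Z(h, S) = 2*3 = 6)
A(U) = 6*U
55*A(1/(2 + 0)) = 55*(6/(2 + 0)) = 55*(6/2) = 55*(6*(½)) = 55*3 = 165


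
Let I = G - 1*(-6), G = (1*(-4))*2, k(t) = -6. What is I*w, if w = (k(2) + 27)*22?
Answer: -924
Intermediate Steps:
G = -8 (G = -4*2 = -8)
I = -2 (I = -8 - 1*(-6) = -8 + 6 = -2)
w = 462 (w = (-6 + 27)*22 = 21*22 = 462)
I*w = -2*462 = -924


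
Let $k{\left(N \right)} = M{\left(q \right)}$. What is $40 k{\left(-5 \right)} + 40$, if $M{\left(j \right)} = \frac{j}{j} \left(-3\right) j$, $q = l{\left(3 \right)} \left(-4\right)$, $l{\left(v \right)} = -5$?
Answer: $-2360$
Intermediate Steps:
$q = 20$ ($q = \left(-5\right) \left(-4\right) = 20$)
$M{\left(j \right)} = - 3 j$ ($M{\left(j \right)} = 1 \left(-3\right) j = - 3 j$)
$k{\left(N \right)} = -60$ ($k{\left(N \right)} = \left(-3\right) 20 = -60$)
$40 k{\left(-5 \right)} + 40 = 40 \left(-60\right) + 40 = -2400 + 40 = -2360$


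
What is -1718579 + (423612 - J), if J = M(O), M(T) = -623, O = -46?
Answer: -1294344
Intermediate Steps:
J = -623
-1718579 + (423612 - J) = -1718579 + (423612 - 1*(-623)) = -1718579 + (423612 + 623) = -1718579 + 424235 = -1294344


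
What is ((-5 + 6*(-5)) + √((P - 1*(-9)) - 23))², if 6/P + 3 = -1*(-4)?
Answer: 1217 - 140*I*√2 ≈ 1217.0 - 197.99*I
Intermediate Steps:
P = 6 (P = 6/(-3 - 1*(-4)) = 6/(-3 + 4) = 6/1 = 6*1 = 6)
((-5 + 6*(-5)) + √((P - 1*(-9)) - 23))² = ((-5 + 6*(-5)) + √((6 - 1*(-9)) - 23))² = ((-5 - 30) + √((6 + 9) - 23))² = (-35 + √(15 - 23))² = (-35 + √(-8))² = (-35 + 2*I*√2)²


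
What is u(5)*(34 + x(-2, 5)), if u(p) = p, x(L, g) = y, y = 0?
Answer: 170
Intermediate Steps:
x(L, g) = 0
u(5)*(34 + x(-2, 5)) = 5*(34 + 0) = 5*34 = 170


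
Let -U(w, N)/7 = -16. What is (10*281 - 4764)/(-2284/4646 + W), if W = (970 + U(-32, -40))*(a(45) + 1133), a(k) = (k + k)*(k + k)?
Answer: -2269571/11603507548 ≈ -0.00019559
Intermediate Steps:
a(k) = 4*k² (a(k) = (2*k)*(2*k) = 4*k²)
U(w, N) = 112 (U(w, N) = -7*(-16) = 112)
W = 9990106 (W = (970 + 112)*(4*45² + 1133) = 1082*(4*2025 + 1133) = 1082*(8100 + 1133) = 1082*9233 = 9990106)
(10*281 - 4764)/(-2284/4646 + W) = (10*281 - 4764)/(-2284/4646 + 9990106) = (2810 - 4764)/(-2284*1/4646 + 9990106) = -1954/(-1142/2323 + 9990106) = -1954/23207015096/2323 = -1954*2323/23207015096 = -2269571/11603507548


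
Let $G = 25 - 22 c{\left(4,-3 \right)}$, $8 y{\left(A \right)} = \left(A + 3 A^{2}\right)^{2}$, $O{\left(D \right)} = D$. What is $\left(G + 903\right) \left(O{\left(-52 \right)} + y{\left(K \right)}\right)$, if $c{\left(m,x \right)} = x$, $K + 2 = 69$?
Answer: $22758715945$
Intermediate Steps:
$K = 67$ ($K = -2 + 69 = 67$)
$y{\left(A \right)} = \frac{\left(A + 3 A^{2}\right)^{2}}{8}$
$G = 91$ ($G = 25 - -66 = 25 + 66 = 91$)
$\left(G + 903\right) \left(O{\left(-52 \right)} + y{\left(K \right)}\right) = \left(91 + 903\right) \left(-52 + \frac{67^{2} \left(1 + 3 \cdot 67\right)^{2}}{8}\right) = 994 \left(-52 + \frac{1}{8} \cdot 4489 \left(1 + 201\right)^{2}\right) = 994 \left(-52 + \frac{1}{8} \cdot 4489 \cdot 202^{2}\right) = 994 \left(-52 + \frac{1}{8} \cdot 4489 \cdot 40804\right) = 994 \left(-52 + \frac{45792289}{2}\right) = 994 \cdot \frac{45792185}{2} = 22758715945$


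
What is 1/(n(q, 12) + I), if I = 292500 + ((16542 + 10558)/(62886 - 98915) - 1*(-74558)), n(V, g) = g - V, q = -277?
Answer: 36029/13235117963 ≈ 2.7222e-6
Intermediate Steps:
I = 13224705582/36029 (I = 292500 + (27100/(-36029) + 74558) = 292500 + (27100*(-1/36029) + 74558) = 292500 + (-27100/36029 + 74558) = 292500 + 2686223082/36029 = 13224705582/36029 ≈ 3.6706e+5)
1/(n(q, 12) + I) = 1/((12 - 1*(-277)) + 13224705582/36029) = 1/((12 + 277) + 13224705582/36029) = 1/(289 + 13224705582/36029) = 1/(13235117963/36029) = 36029/13235117963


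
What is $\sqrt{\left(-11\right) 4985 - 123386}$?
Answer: $i \sqrt{178221} \approx 422.16 i$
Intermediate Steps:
$\sqrt{\left(-11\right) 4985 - 123386} = \sqrt{-54835 - 123386} = \sqrt{-178221} = i \sqrt{178221}$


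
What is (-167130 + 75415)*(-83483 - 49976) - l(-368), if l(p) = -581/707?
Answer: 1236259410768/101 ≈ 1.2240e+10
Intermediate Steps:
l(p) = -83/101 (l(p) = -581*1/707 = -83/101)
(-167130 + 75415)*(-83483 - 49976) - l(-368) = (-167130 + 75415)*(-83483 - 49976) - 1*(-83/101) = -91715*(-133459) + 83/101 = 12240192185 + 83/101 = 1236259410768/101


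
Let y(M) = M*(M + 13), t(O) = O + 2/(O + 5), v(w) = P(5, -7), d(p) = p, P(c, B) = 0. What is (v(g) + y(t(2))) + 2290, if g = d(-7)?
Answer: 113922/49 ≈ 2324.9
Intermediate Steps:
g = -7
v(w) = 0
t(O) = O + 2/(5 + O)
y(M) = M*(13 + M)
(v(g) + y(t(2))) + 2290 = (0 + ((2 + 2² + 5*2)/(5 + 2))*(13 + (2 + 2² + 5*2)/(5 + 2))) + 2290 = (0 + ((2 + 4 + 10)/7)*(13 + (2 + 4 + 10)/7)) + 2290 = (0 + ((⅐)*16)*(13 + (⅐)*16)) + 2290 = (0 + 16*(13 + 16/7)/7) + 2290 = (0 + (16/7)*(107/7)) + 2290 = (0 + 1712/49) + 2290 = 1712/49 + 2290 = 113922/49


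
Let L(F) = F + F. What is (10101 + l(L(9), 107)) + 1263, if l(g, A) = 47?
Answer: 11411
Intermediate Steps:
L(F) = 2*F
(10101 + l(L(9), 107)) + 1263 = (10101 + 47) + 1263 = 10148 + 1263 = 11411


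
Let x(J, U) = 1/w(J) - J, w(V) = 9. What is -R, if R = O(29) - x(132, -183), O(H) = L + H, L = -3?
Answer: -1421/9 ≈ -157.89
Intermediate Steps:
x(J, U) = ⅑ - J (x(J, U) = 1/9 - J = ⅑ - J)
O(H) = -3 + H
R = 1421/9 (R = (-3 + 29) - (⅑ - 1*132) = 26 - (⅑ - 132) = 26 - 1*(-1187/9) = 26 + 1187/9 = 1421/9 ≈ 157.89)
-R = -1*1421/9 = -1421/9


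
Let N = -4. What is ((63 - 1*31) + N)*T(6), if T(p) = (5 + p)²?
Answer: 3388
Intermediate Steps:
((63 - 1*31) + N)*T(6) = ((63 - 1*31) - 4)*(5 + 6)² = ((63 - 31) - 4)*11² = (32 - 4)*121 = 28*121 = 3388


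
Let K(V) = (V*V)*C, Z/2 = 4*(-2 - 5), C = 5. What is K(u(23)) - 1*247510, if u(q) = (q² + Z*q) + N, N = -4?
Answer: 2663335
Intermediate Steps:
Z = -56 (Z = 2*(4*(-2 - 5)) = 2*(4*(-7)) = 2*(-28) = -56)
u(q) = -4 + q² - 56*q (u(q) = (q² - 56*q) - 4 = -4 + q² - 56*q)
K(V) = 5*V² (K(V) = (V*V)*5 = V²*5 = 5*V²)
K(u(23)) - 1*247510 = 5*(-4 + 23² - 56*23)² - 1*247510 = 5*(-4 + 529 - 1288)² - 247510 = 5*(-763)² - 247510 = 5*582169 - 247510 = 2910845 - 247510 = 2663335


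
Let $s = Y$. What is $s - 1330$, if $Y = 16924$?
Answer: $15594$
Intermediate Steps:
$s = 16924$
$s - 1330 = 16924 - 1330 = 15594$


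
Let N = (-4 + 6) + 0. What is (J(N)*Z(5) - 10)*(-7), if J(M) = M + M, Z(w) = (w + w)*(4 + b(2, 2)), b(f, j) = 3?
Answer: -1890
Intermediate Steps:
N = 2 (N = 2 + 0 = 2)
Z(w) = 14*w (Z(w) = (w + w)*(4 + 3) = (2*w)*7 = 14*w)
J(M) = 2*M
(J(N)*Z(5) - 10)*(-7) = ((2*2)*(14*5) - 10)*(-7) = (4*70 - 10)*(-7) = (280 - 10)*(-7) = 270*(-7) = -1890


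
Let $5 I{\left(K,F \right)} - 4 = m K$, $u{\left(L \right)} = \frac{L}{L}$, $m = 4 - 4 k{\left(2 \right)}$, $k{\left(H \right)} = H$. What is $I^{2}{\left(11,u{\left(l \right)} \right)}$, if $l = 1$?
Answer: $64$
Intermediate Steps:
$m = -4$ ($m = 4 - 8 = -4$)
$u{\left(L \right)} = 1$
$I{\left(K,F \right)} = \frac{4}{5} - \frac{4 K}{5}$ ($I{\left(K,F \right)} = \frac{4}{5} + \frac{\left(-4\right) K}{5} = \frac{4}{5} - \frac{4 K}{5}$)
$I^{2}{\left(11,u{\left(l \right)} \right)} = \left(\frac{4}{5} - \frac{44}{5}\right)^{2} = \left(-8\right)^{2} = 64$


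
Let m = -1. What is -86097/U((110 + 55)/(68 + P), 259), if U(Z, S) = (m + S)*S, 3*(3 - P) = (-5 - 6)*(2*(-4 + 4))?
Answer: -28699/22274 ≈ -1.2885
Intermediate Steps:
P = 3 (P = 3 - (-5 - 6)*2*(-4 + 4)/3 = 3 - (-11)*2*0/3 = 3 - (-11)*0/3 = 3 - 1/3*0 = 3 + 0 = 3)
U(Z, S) = S*(-1 + S) (U(Z, S) = (-1 + S)*S = S*(-1 + S))
-86097/U((110 + 55)/(68 + P), 259) = -86097*1/(259*(-1 + 259)) = -86097/(259*258) = -86097/66822 = -86097*1/66822 = -28699/22274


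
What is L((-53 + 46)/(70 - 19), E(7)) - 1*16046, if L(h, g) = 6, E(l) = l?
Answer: -16040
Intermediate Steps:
L((-53 + 46)/(70 - 19), E(7)) - 1*16046 = 6 - 1*16046 = 6 - 16046 = -16040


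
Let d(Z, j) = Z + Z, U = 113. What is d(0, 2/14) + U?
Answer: 113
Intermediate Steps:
d(Z, j) = 2*Z
d(0, 2/14) + U = 2*0 + 113 = 0 + 113 = 113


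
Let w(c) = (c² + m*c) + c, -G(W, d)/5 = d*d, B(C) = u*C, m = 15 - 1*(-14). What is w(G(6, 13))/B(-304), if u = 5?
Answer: -137735/304 ≈ -453.08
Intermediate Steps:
m = 29 (m = 15 + 14 = 29)
B(C) = 5*C
G(W, d) = -5*d² (G(W, d) = -5*d*d = -5*d²)
w(c) = c² + 30*c (w(c) = (c² + 29*c) + c = c² + 30*c)
w(G(6, 13))/B(-304) = ((-5*13²)*(30 - 5*13²))/((5*(-304))) = ((-5*169)*(30 - 5*169))/(-1520) = -845*(30 - 845)*(-1/1520) = -845*(-815)*(-1/1520) = 688675*(-1/1520) = -137735/304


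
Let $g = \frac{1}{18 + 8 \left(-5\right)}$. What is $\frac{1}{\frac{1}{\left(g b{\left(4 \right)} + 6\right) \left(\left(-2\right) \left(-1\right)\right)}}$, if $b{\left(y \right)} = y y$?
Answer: $\frac{116}{11} \approx 10.545$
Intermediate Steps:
$g = - \frac{1}{22}$ ($g = \frac{1}{18 - 40} = \frac{1}{-22} = - \frac{1}{22} \approx -0.045455$)
$b{\left(y \right)} = y^{2}$
$\frac{1}{\frac{1}{\left(g b{\left(4 \right)} + 6\right) \left(\left(-2\right) \left(-1\right)\right)}} = \frac{1}{\frac{1}{\left(- \frac{4^{2}}{22} + 6\right) \left(\left(-2\right) \left(-1\right)\right)}} = \frac{1}{\frac{1}{\left(\left(- \frac{1}{22}\right) 16 + 6\right) 2}} = \frac{1}{\frac{1}{\left(- \frac{8}{11} + 6\right) 2}} = \frac{1}{\frac{1}{\frac{58}{11} \cdot 2}} = \frac{1}{\frac{1}{\frac{116}{11}}} = \frac{1}{\frac{11}{116}} = \frac{116}{11}$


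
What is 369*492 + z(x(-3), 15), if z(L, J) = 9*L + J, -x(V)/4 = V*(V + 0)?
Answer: 181239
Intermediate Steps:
x(V) = -4*V² (x(V) = -4*V*(V + 0) = -4*V*V = -4*V²)
z(L, J) = J + 9*L
369*492 + z(x(-3), 15) = 369*492 + (15 + 9*(-4*(-3)²)) = 181548 + (15 + 9*(-4*9)) = 181548 + (15 + 9*(-36)) = 181548 + (15 - 324) = 181548 - 309 = 181239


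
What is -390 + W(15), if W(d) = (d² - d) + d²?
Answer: 45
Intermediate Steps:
W(d) = -d + 2*d²
-390 + W(15) = -390 + 15*(-1 + 2*15) = -390 + 15*(-1 + 30) = -390 + 15*29 = -390 + 435 = 45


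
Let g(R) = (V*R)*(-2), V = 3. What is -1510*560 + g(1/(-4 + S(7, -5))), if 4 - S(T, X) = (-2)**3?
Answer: -3382403/4 ≈ -8.4560e+5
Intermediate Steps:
S(T, X) = 12 (S(T, X) = 4 - 1*(-2)**3 = 4 - 1*(-8) = 4 + 8 = 12)
g(R) = -6*R (g(R) = (3*R)*(-2) = -6*R)
-1510*560 + g(1/(-4 + S(7, -5))) = -1510*560 - 6/(-4 + 12) = -845600 - 6/8 = -845600 - 6*1/8 = -845600 - 3/4 = -3382403/4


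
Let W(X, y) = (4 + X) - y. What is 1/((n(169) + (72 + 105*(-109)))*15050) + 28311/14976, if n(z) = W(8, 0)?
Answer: 268927839643/142257897600 ≈ 1.8904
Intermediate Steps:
W(X, y) = 4 + X - y
n(z) = 12 (n(z) = 4 + 8 - 1*0 = 4 + 8 + 0 = 12)
1/((n(169) + (72 + 105*(-109)))*15050) + 28311/14976 = 1/((12 + (72 + 105*(-109)))*15050) + 28311/14976 = (1/15050)/(12 + (72 - 11445)) + 28311*(1/14976) = (1/15050)/(12 - 11373) + 9437/4992 = (1/15050)/(-11361) + 9437/4992 = -1/11361*1/15050 + 9437/4992 = -1/170983050 + 9437/4992 = 268927839643/142257897600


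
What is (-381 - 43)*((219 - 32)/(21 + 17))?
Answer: -39644/19 ≈ -2086.5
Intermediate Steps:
(-381 - 43)*((219 - 32)/(21 + 17)) = -79288/38 = -424*187/38 = -39644/19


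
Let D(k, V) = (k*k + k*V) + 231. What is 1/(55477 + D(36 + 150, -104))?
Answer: 1/70960 ≈ 1.4092e-5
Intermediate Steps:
D(k, V) = 231 + k**2 + V*k (D(k, V) = (k**2 + V*k) + 231 = 231 + k**2 + V*k)
1/(55477 + D(36 + 150, -104)) = 1/(55477 + (231 + (36 + 150)**2 - 104*(36 + 150))) = 1/(55477 + (231 + 186**2 - 104*186)) = 1/(55477 + (231 + 34596 - 19344)) = 1/(55477 + 15483) = 1/70960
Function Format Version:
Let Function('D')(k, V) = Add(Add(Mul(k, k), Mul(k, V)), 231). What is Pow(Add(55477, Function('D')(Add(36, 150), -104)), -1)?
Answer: Rational(1, 70960) ≈ 1.4092e-5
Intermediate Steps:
Function('D')(k, V) = Add(231, Pow(k, 2), Mul(V, k)) (Function('D')(k, V) = Add(Add(Pow(k, 2), Mul(V, k)), 231) = Add(231, Pow(k, 2), Mul(V, k)))
Pow(Add(55477, Function('D')(Add(36, 150), -104)), -1) = Pow(Add(55477, Add(231, Pow(Add(36, 150), 2), Mul(-104, Add(36, 150)))), -1) = Pow(Add(55477, Add(231, Pow(186, 2), Mul(-104, 186))), -1) = Pow(Add(55477, Add(231, 34596, -19344)), -1) = Pow(Add(55477, 15483), -1) = Pow(70960, -1) = Rational(1, 70960)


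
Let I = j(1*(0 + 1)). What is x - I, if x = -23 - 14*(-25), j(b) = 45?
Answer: 282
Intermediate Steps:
x = 327 (x = -23 + 350 = 327)
I = 45
x - I = 327 - 1*45 = 327 - 45 = 282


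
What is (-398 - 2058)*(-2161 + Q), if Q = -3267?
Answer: 13331168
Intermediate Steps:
(-398 - 2058)*(-2161 + Q) = (-398 - 2058)*(-2161 - 3267) = -2456*(-5428) = 13331168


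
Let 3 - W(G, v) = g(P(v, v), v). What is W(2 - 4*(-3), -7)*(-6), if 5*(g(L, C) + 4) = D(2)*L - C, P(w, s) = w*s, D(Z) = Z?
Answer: 84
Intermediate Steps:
P(w, s) = s*w
g(L, C) = -4 - C/5 + 2*L/5 (g(L, C) = -4 + (2*L - C)/5 = -4 + (-C + 2*L)/5 = -4 + (-C/5 + 2*L/5) = -4 - C/5 + 2*L/5)
W(G, v) = 7 - 2*v²/5 + v/5 (W(G, v) = 3 - (-4 - v/5 + 2*(v*v)/5) = 3 - (-4 - v/5 + 2*v²/5) = 3 + (4 - 2*v²/5 + v/5) = 7 - 2*v²/5 + v/5)
W(2 - 4*(-3), -7)*(-6) = (7 - ⅖*(-7)² + (⅕)*(-7))*(-6) = (7 - ⅖*49 - 7/5)*(-6) = (7 - 98/5 - 7/5)*(-6) = -14*(-6) = 84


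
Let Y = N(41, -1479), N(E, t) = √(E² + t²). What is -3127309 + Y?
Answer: -3127309 + √2189122 ≈ -3.1258e+6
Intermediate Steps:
Y = √2189122 (Y = √(41² + (-1479)²) = √(1681 + 2187441) = √2189122 ≈ 1479.6)
-3127309 + Y = -3127309 + √2189122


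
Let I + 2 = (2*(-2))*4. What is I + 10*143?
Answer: 1412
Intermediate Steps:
I = -18 (I = -2 + (2*(-2))*4 = -2 - 4*4 = -2 - 16 = -18)
I + 10*143 = -18 + 10*143 = -18 + 1430 = 1412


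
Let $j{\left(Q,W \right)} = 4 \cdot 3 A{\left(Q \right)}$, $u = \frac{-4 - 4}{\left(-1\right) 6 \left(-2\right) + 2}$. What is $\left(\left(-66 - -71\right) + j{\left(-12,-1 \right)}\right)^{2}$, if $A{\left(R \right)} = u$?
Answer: $\frac{169}{49} \approx 3.449$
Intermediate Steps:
$u = - \frac{4}{7}$ ($u = - \frac{8}{\left(-6\right) \left(-2\right) + 2} = - \frac{8}{12 + 2} = - \frac{8}{14} = \left(-8\right) \frac{1}{14} = - \frac{4}{7} \approx -0.57143$)
$A{\left(R \right)} = - \frac{4}{7}$
$j{\left(Q,W \right)} = - \frac{48}{7}$ ($j{\left(Q,W \right)} = 4 \cdot 3 \left(- \frac{4}{7}\right) = 12 \left(- \frac{4}{7}\right) = - \frac{48}{7}$)
$\left(\left(-66 - -71\right) + j{\left(-12,-1 \right)}\right)^{2} = \left(\left(-66 - -71\right) - \frac{48}{7}\right)^{2} = \left(\left(-66 + 71\right) - \frac{48}{7}\right)^{2} = \left(5 - \frac{48}{7}\right)^{2} = \left(- \frac{13}{7}\right)^{2} = \frac{169}{49}$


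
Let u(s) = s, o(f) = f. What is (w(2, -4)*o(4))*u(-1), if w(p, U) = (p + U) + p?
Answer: 0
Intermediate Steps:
w(p, U) = U + 2*p (w(p, U) = (U + p) + p = U + 2*p)
(w(2, -4)*o(4))*u(-1) = ((-4 + 2*2)*4)*(-1) = ((-4 + 4)*4)*(-1) = (0*4)*(-1) = 0*(-1) = 0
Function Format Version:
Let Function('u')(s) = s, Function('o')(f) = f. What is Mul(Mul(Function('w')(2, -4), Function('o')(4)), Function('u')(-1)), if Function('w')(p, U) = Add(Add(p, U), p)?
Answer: 0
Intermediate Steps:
Function('w')(p, U) = Add(U, Mul(2, p)) (Function('w')(p, U) = Add(Add(U, p), p) = Add(U, Mul(2, p)))
Mul(Mul(Function('w')(2, -4), Function('o')(4)), Function('u')(-1)) = Mul(Mul(Add(-4, Mul(2, 2)), 4), -1) = Mul(Mul(Add(-4, 4), 4), -1) = Mul(Mul(0, 4), -1) = Mul(0, -1) = 0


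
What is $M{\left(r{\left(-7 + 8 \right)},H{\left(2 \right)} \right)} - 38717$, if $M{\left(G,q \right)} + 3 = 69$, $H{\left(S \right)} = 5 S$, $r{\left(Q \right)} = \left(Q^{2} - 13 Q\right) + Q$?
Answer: $-38651$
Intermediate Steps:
$r{\left(Q \right)} = Q^{2} - 12 Q$
$M{\left(G,q \right)} = 66$ ($M{\left(G,q \right)} = -3 + 69 = 66$)
$M{\left(r{\left(-7 + 8 \right)},H{\left(2 \right)} \right)} - 38717 = 66 - 38717 = -38651$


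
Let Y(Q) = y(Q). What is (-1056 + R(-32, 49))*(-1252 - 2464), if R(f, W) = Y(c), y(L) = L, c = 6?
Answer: 3901800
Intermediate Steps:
Y(Q) = Q
R(f, W) = 6
(-1056 + R(-32, 49))*(-1252 - 2464) = (-1056 + 6)*(-1252 - 2464) = -1050*(-3716) = 3901800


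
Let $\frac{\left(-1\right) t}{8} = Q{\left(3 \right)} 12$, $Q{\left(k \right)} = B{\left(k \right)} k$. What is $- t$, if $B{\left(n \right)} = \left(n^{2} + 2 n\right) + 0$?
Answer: $4320$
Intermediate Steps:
$B{\left(n \right)} = n^{2} + 2 n$
$Q{\left(k \right)} = k^{2} \left(2 + k\right)$ ($Q{\left(k \right)} = k \left(2 + k\right) k = k^{2} \left(2 + k\right)$)
$t = -4320$ ($t = - 8 \cdot 3^{2} \left(2 + 3\right) 12 = - 8 \cdot 9 \cdot 5 \cdot 12 = - 8 \cdot 45 \cdot 12 = \left(-8\right) 540 = -4320$)
$- t = \left(-1\right) \left(-4320\right) = 4320$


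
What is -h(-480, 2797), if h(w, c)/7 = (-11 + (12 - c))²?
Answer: -54723312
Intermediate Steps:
h(w, c) = 7*(1 - c)² (h(w, c) = 7*(-11 + (12 - c))² = 7*(1 - c)²)
-h(-480, 2797) = -7*(-1 + 2797)² = -7*2796² = -7*7817616 = -1*54723312 = -54723312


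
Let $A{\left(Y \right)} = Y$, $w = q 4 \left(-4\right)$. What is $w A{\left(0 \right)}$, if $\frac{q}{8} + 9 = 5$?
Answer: $0$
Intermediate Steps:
$q = -32$ ($q = -72 + 8 \cdot 5 = -72 + 40 = -32$)
$w = 512$ ($w = \left(-32\right) 4 \left(-4\right) = \left(-128\right) \left(-4\right) = 512$)
$w A{\left(0 \right)} = 512 \cdot 0 = 0$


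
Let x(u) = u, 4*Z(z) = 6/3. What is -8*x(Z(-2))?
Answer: -4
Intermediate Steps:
Z(z) = ½ (Z(z) = (6/3)/4 = (6*(⅓))/4 = (¼)*2 = ½)
-8*x(Z(-2)) = -8*½ = -4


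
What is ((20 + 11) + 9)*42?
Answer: 1680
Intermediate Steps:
((20 + 11) + 9)*42 = (31 + 9)*42 = 40*42 = 1680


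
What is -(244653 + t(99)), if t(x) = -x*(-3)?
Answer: -244950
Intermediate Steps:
t(x) = 3*x (t(x) = -(-3)*x = 3*x)
-(244653 + t(99)) = -(244653 + 3*99) = -(244653 + 297) = -1*244950 = -244950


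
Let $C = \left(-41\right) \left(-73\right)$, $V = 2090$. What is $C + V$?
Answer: $5083$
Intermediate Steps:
$C = 2993$
$C + V = 2993 + 2090 = 5083$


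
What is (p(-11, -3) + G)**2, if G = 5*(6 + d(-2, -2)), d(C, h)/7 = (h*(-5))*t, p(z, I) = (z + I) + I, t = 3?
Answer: 1129969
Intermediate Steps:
p(z, I) = z + 2*I (p(z, I) = (I + z) + I = z + 2*I)
d(C, h) = -105*h (d(C, h) = 7*((h*(-5))*3) = 7*(-5*h*3) = 7*(-15*h) = -105*h)
G = 1080 (G = 5*(6 - 105*(-2)) = 5*(6 + 210) = 5*216 = 1080)
(p(-11, -3) + G)**2 = ((-11 + 2*(-3)) + 1080)**2 = ((-11 - 6) + 1080)**2 = (-17 + 1080)**2 = 1063**2 = 1129969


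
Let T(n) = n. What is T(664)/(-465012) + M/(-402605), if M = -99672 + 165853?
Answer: -7760572223/46804039065 ≈ -0.16581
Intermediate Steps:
M = 66181
T(664)/(-465012) + M/(-402605) = 664/(-465012) + 66181/(-402605) = 664*(-1/465012) + 66181*(-1/402605) = -166/116253 - 66181/402605 = -7760572223/46804039065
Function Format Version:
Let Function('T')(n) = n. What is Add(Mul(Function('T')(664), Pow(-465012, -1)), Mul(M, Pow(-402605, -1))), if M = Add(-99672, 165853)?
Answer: Rational(-7760572223, 46804039065) ≈ -0.16581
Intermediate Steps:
M = 66181
Add(Mul(Function('T')(664), Pow(-465012, -1)), Mul(M, Pow(-402605, -1))) = Add(Mul(664, Pow(-465012, -1)), Mul(66181, Pow(-402605, -1))) = Add(Mul(664, Rational(-1, 465012)), Mul(66181, Rational(-1, 402605))) = Add(Rational(-166, 116253), Rational(-66181, 402605)) = Rational(-7760572223, 46804039065)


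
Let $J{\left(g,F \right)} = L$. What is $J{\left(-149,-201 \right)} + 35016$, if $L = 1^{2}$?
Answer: $35017$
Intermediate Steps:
$L = 1$
$J{\left(g,F \right)} = 1$
$J{\left(-149,-201 \right)} + 35016 = 1 + 35016 = 35017$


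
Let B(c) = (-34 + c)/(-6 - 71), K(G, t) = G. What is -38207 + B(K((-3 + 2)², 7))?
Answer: -267446/7 ≈ -38207.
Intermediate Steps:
B(c) = 34/77 - c/77 (B(c) = (-34 + c)/(-77) = (-34 + c)*(-1/77) = 34/77 - c/77)
-38207 + B(K((-3 + 2)², 7)) = -38207 + (34/77 - (-3 + 2)²/77) = -38207 + (34/77 - 1/77*(-1)²) = -38207 + (34/77 - 1/77*1) = -38207 + (34/77 - 1/77) = -38207 + 3/7 = -267446/7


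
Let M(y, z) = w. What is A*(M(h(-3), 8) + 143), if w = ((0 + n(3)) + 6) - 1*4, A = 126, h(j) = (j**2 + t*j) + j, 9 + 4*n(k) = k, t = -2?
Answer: 18081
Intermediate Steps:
n(k) = -9/4 + k/4
h(j) = j**2 - j (h(j) = (j**2 - 2*j) + j = j**2 - j)
w = 1/2 (w = ((0 + (-9/4 + (1/4)*3)) + 6) - 1*4 = ((0 + (-9/4 + 3/4)) + 6) - 4 = ((0 - 3/2) + 6) - 4 = (-3/2 + 6) - 4 = 9/2 - 4 = 1/2 ≈ 0.50000)
M(y, z) = 1/2
A*(M(h(-3), 8) + 143) = 126*(1/2 + 143) = 126*(287/2) = 18081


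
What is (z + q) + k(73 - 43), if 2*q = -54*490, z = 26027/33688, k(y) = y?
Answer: -444655573/33688 ≈ -13199.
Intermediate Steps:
z = 26027/33688 (z = 26027*(1/33688) = 26027/33688 ≈ 0.77259)
q = -13230 (q = (-54*490)/2 = (½)*(-26460) = -13230)
(z + q) + k(73 - 43) = (26027/33688 - 13230) + (73 - 43) = -445666213/33688 + 30 = -444655573/33688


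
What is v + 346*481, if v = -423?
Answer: 166003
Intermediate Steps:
v + 346*481 = -423 + 346*481 = -423 + 166426 = 166003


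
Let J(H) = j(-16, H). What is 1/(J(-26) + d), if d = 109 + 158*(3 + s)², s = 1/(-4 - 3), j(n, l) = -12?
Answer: 49/67953 ≈ 0.00072109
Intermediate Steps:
J(H) = -12
s = -⅐ (s = 1/(-7) = -⅐ ≈ -0.14286)
d = 68541/49 (d = 109 + 158*(3 - ⅐)² = 109 + 158*(20/7)² = 109 + 158*(400/49) = 109 + 63200/49 = 68541/49 ≈ 1398.8)
1/(J(-26) + d) = 1/(-12 + 68541/49) = 1/(67953/49) = 49/67953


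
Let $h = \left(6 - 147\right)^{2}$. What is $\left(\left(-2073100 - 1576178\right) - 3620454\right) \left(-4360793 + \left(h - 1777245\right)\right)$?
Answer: $44477361723924$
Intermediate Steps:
$h = 19881$ ($h = \left(-141\right)^{2} = 19881$)
$\left(\left(-2073100 - 1576178\right) - 3620454\right) \left(-4360793 + \left(h - 1777245\right)\right) = \left(\left(-2073100 - 1576178\right) - 3620454\right) \left(-4360793 + \left(19881 - 1777245\right)\right) = \left(-3649278 - 3620454\right) \left(-4360793 + \left(19881 - 1777245\right)\right) = - 7269732 \left(-4360793 - 1757364\right) = \left(-7269732\right) \left(-6118157\right) = 44477361723924$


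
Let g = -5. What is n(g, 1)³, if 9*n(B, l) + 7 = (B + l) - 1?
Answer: -64/27 ≈ -2.3704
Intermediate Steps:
n(B, l) = -8/9 + B/9 + l/9 (n(B, l) = -7/9 + ((B + l) - 1)/9 = -7/9 + (-1 + B + l)/9 = -7/9 + (-⅑ + B/9 + l/9) = -8/9 + B/9 + l/9)
n(g, 1)³ = (-8/9 + (⅑)*(-5) + (⅑)*1)³ = (-8/9 - 5/9 + ⅑)³ = (-4/3)³ = -64/27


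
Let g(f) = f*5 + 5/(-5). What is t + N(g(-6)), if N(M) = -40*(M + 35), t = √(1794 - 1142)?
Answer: -160 + 2*√163 ≈ -134.47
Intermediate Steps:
g(f) = -1 + 5*f (g(f) = 5*f + 5*(-⅕) = 5*f - 1 = -1 + 5*f)
t = 2*√163 (t = √652 = 2*√163 ≈ 25.534)
N(M) = -1400 - 40*M (N(M) = -40*(35 + M) = -1400 - 40*M)
t + N(g(-6)) = 2*√163 + (-1400 - 40*(-1 + 5*(-6))) = 2*√163 + (-1400 - 40*(-1 - 30)) = 2*√163 + (-1400 - 40*(-31)) = 2*√163 + (-1400 + 1240) = 2*√163 - 160 = -160 + 2*√163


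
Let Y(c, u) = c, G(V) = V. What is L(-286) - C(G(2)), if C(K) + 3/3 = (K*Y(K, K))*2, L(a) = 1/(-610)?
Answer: -4271/610 ≈ -7.0016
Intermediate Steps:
L(a) = -1/610
C(K) = -1 + 2*K**2 (C(K) = -1 + (K*K)*2 = -1 + K**2*2 = -1 + 2*K**2)
L(-286) - C(G(2)) = -1/610 - (-1 + 2*2**2) = -1/610 - (-1 + 2*4) = -1/610 - (-1 + 8) = -1/610 - 1*7 = -1/610 - 7 = -4271/610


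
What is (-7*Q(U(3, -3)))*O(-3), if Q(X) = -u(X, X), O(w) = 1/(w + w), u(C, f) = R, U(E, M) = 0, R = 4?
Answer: -14/3 ≈ -4.6667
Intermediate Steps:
u(C, f) = 4
O(w) = 1/(2*w)
Q(X) = -4 (Q(X) = -1*4 = -4)
(-7*Q(U(3, -3)))*O(-3) = (-7*(-4))*((½)/(-3)) = 28*((½)*(-⅓)) = 28*(-⅙) = -14/3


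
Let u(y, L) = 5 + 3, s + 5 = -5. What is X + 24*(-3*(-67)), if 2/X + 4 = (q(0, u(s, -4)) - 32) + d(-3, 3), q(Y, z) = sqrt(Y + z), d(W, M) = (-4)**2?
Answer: 236371/49 - sqrt(2)/98 ≈ 4823.9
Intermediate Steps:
s = -10 (s = -5 - 5 = -10)
u(y, L) = 8
d(W, M) = 16
X = 2/(-20 + 2*sqrt(2)) (X = 2/(-4 + ((sqrt(0 + 8) - 32) + 16)) = 2/(-4 + ((sqrt(8) - 32) + 16)) = 2/(-4 + ((2*sqrt(2) - 32) + 16)) = 2/(-4 + ((-32 + 2*sqrt(2)) + 16)) = 2/(-4 + (-16 + 2*sqrt(2))) = 2/(-20 + 2*sqrt(2)) ≈ -0.11647)
X + 24*(-3*(-67)) = (-5/49 - sqrt(2)/98) + 24*(-3*(-67)) = (-5/49 - sqrt(2)/98) + 24*201 = (-5/49 - sqrt(2)/98) + 4824 = 236371/49 - sqrt(2)/98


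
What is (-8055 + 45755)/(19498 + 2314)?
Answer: 9425/5453 ≈ 1.7284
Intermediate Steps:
(-8055 + 45755)/(19498 + 2314) = 37700/21812 = 37700*(1/21812) = 9425/5453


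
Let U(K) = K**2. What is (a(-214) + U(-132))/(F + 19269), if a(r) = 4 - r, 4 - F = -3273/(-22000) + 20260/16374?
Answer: 3177571188000/3471087465949 ≈ 0.91544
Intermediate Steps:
F = 470799949/180114000 (F = 4 - (-3273/(-22000) + 20260/16374) = 4 - (-3273*(-1/22000) + 20260*(1/16374)) = 4 - (3273/22000 + 10130/8187) = 4 - 1*249656051/180114000 = 4 - 249656051/180114000 = 470799949/180114000 ≈ 2.6139)
(a(-214) + U(-132))/(F + 19269) = ((4 - 1*(-214)) + (-132)**2)/(470799949/180114000 + 19269) = ((4 + 214) + 17424)/(3471087465949/180114000) = (218 + 17424)*(180114000/3471087465949) = 17642*(180114000/3471087465949) = 3177571188000/3471087465949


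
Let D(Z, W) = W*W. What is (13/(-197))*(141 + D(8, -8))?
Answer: -2665/197 ≈ -13.528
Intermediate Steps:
D(Z, W) = W²
(13/(-197))*(141 + D(8, -8)) = (13/(-197))*(141 + (-8)²) = (13*(-1/197))*(141 + 64) = -13/197*205 = -2665/197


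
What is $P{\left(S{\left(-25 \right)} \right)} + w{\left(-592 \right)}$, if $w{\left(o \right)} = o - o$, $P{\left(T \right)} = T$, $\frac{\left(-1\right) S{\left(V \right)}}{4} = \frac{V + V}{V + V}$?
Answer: $-4$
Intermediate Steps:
$S{\left(V \right)} = -4$ ($S{\left(V \right)} = - 4 \frac{V + V}{V + V} = - 4 \frac{2 V}{2 V} = - 4 \cdot 2 V \frac{1}{2 V} = \left(-4\right) 1 = -4$)
$w{\left(o \right)} = 0$
$P{\left(S{\left(-25 \right)} \right)} + w{\left(-592 \right)} = -4 + 0 = -4$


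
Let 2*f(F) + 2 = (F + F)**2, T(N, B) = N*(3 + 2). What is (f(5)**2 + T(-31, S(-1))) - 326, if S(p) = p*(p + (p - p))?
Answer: 1920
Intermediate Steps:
S(p) = p**2 (S(p) = p*(p + 0) = p*p = p**2)
T(N, B) = 5*N (T(N, B) = N*5 = 5*N)
f(F) = -1 + 2*F**2 (f(F) = -1 + (F + F)**2/2 = -1 + (2*F)**2/2 = -1 + (4*F**2)/2 = -1 + 2*F**2)
(f(5)**2 + T(-31, S(-1))) - 326 = ((-1 + 2*5**2)**2 + 5*(-31)) - 326 = ((-1 + 2*25)**2 - 155) - 326 = ((-1 + 50)**2 - 155) - 326 = (49**2 - 155) - 326 = (2401 - 155) - 326 = 2246 - 326 = 1920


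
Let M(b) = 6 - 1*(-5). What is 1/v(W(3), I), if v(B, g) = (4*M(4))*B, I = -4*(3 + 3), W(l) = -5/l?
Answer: -3/220 ≈ -0.013636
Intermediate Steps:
M(b) = 11 (M(b) = 6 + 5 = 11)
I = -24 (I = -4*6 = -24)
v(B, g) = 44*B (v(B, g) = (4*11)*B = 44*B)
1/v(W(3), I) = 1/(44*(-5/3)) = 1/(-220/3) = -3/220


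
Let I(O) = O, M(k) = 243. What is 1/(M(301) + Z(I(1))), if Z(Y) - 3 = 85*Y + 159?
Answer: 1/490 ≈ 0.0020408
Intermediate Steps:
Z(Y) = 162 + 85*Y (Z(Y) = 3 + (85*Y + 159) = 3 + (159 + 85*Y) = 162 + 85*Y)
1/(M(301) + Z(I(1))) = 1/(243 + (162 + 85*1)) = 1/(243 + (162 + 85)) = 1/(243 + 247) = 1/490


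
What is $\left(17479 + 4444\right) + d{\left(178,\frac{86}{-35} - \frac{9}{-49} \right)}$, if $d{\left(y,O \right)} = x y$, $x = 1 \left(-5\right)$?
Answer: $21033$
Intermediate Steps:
$x = -5$
$d{\left(y,O \right)} = - 5 y$
$\left(17479 + 4444\right) + d{\left(178,\frac{86}{-35} - \frac{9}{-49} \right)} = \left(17479 + 4444\right) - 890 = 21923 - 890 = 21033$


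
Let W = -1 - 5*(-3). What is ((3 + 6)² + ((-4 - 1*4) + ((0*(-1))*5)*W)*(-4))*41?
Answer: 4633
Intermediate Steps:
W = 14 (W = -1 + 15 = 14)
((3 + 6)² + ((-4 - 1*4) + ((0*(-1))*5)*W)*(-4))*41 = ((3 + 6)² + ((-4 - 1*4) + ((0*(-1))*5)*14)*(-4))*41 = (9² + ((-4 - 4) + (0*5)*14)*(-4))*41 = (81 + (-8 + 0*14)*(-4))*41 = (81 + (-8 + 0)*(-4))*41 = (81 - 8*(-4))*41 = (81 + 32)*41 = 113*41 = 4633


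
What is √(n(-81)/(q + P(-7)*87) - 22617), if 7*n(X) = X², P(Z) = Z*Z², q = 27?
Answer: 3*I*√12161500363166/69566 ≈ 150.39*I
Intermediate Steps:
P(Z) = Z³
n(X) = X²/7
√(n(-81)/(q + P(-7)*87) - 22617) = √(((⅐)*(-81)²)/(27 + (-7)³*87) - 22617) = √(((⅐)*6561)/(27 - 343*87) - 22617) = √(6561/(7*(27 - 29841)) - 22617) = √((6561/7)/(-29814) - 22617) = √((6561/7)*(-1/29814) - 22617) = √(-2187/69566 - 22617) = √(-1573376409/69566) = 3*I*√12161500363166/69566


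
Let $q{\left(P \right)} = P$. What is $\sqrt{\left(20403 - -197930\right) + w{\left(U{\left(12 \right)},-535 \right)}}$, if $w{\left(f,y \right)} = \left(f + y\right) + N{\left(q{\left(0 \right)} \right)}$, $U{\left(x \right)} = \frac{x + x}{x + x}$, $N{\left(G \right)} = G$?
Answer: $\sqrt{217799} \approx 466.69$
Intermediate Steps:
$U{\left(x \right)} = 1$ ($U{\left(x \right)} = \frac{2 x}{2 x} = 2 x \frac{1}{2 x} = 1$)
$w{\left(f,y \right)} = f + y$ ($w{\left(f,y \right)} = \left(f + y\right) + 0 = f + y$)
$\sqrt{\left(20403 - -197930\right) + w{\left(U{\left(12 \right)},-535 \right)}} = \sqrt{\left(20403 - -197930\right) + \left(1 - 535\right)} = \sqrt{\left(20403 + 197930\right) - 534} = \sqrt{218333 - 534} = \sqrt{217799}$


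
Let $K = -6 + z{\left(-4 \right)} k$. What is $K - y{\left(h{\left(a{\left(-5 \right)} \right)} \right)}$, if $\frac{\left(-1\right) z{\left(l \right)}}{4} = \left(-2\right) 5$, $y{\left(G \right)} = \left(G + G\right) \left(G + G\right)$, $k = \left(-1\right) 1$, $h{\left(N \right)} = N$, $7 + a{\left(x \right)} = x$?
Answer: $-622$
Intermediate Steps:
$a{\left(x \right)} = -7 + x$
$k = -1$
$y{\left(G \right)} = 4 G^{2}$ ($y{\left(G \right)} = 2 G 2 G = 4 G^{2}$)
$z{\left(l \right)} = 40$ ($z{\left(l \right)} = - 4 \left(\left(-2\right) 5\right) = \left(-4\right) \left(-10\right) = 40$)
$K = -46$ ($K = -6 + 40 \left(-1\right) = -6 - 40 = -46$)
$K - y{\left(h{\left(a{\left(-5 \right)} \right)} \right)} = -46 - 4 \left(-7 - 5\right)^{2} = -46 - 4 \left(-12\right)^{2} = -46 - 4 \cdot 144 = -46 - 576 = -622$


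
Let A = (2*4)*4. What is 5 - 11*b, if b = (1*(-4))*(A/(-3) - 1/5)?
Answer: -7097/15 ≈ -473.13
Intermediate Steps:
A = 32 (A = 8*4 = 32)
b = 652/15 (b = (1*(-4))*(32/(-3) - 1/5) = -4*(32*(-⅓) - 1*⅕) = -4*(-32/3 - ⅕) = -4*(-163/15) = 652/15 ≈ 43.467)
5 - 11*b = 5 - 11*652/15 = 5 - 7172/15 = -7097/15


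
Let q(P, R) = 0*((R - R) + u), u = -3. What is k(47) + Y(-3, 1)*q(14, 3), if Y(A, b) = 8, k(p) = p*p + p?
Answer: 2256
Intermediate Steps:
k(p) = p + p² (k(p) = p² + p = p + p²)
q(P, R) = 0 (q(P, R) = 0*((R - R) - 3) = 0*(0 - 3) = 0*(-3) = 0)
k(47) + Y(-3, 1)*q(14, 3) = 47*(1 + 47) + 8*0 = 47*48 + 0 = 2256 + 0 = 2256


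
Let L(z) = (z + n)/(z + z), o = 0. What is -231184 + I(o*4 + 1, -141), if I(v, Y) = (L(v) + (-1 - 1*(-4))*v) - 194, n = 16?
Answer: -462733/2 ≈ -2.3137e+5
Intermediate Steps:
L(z) = (16 + z)/(2*z) (L(z) = (z + 16)/(z + z) = (16 + z)/((2*z)) = (16 + z)*(1/(2*z)) = (16 + z)/(2*z))
I(v, Y) = -194 + 3*v + (16 + v)/(2*v) (I(v, Y) = ((16 + v)/(2*v) + (-1 - 1*(-4))*v) - 194 = ((16 + v)/(2*v) + (-1 + 4)*v) - 194 = ((16 + v)/(2*v) + 3*v) - 194 = (3*v + (16 + v)/(2*v)) - 194 = -194 + 3*v + (16 + v)/(2*v))
-231184 + I(o*4 + 1, -141) = -231184 + (-387/2 + 3*(0*4 + 1) + 8/(0*4 + 1)) = -231184 + (-387/2 + 3*(0 + 1) + 8/(0 + 1)) = -231184 + (-387/2 + 3*1 + 8/1) = -231184 + (-387/2 + 3 + 8*1) = -231184 + (-387/2 + 3 + 8) = -231184 - 365/2 = -462733/2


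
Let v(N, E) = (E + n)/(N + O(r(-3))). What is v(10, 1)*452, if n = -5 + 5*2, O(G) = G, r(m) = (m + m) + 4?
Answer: 339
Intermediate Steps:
r(m) = 4 + 2*m (r(m) = 2*m + 4 = 4 + 2*m)
n = 5 (n = -5 + 10 = 5)
v(N, E) = (5 + E)/(-2 + N) (v(N, E) = (E + 5)/(N + (4 + 2*(-3))) = (5 + E)/(N + (4 - 6)) = (5 + E)/(N - 2) = (5 + E)/(-2 + N))
v(10, 1)*452 = ((5 + 1)/(-2 + 10))*452 = (6/8)*452 = ((1/8)*6)*452 = (3/4)*452 = 339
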